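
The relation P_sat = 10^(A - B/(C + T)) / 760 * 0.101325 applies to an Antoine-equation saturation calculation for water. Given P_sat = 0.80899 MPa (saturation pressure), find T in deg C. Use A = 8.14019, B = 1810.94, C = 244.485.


T = B / (A - log10(P_sat * 760 / 0.101325)) - C
T = 1810.94 / (8.14019 - log10(0.80899 * 760 / 0.101325)) - 244.485
T = 171.14 deg C


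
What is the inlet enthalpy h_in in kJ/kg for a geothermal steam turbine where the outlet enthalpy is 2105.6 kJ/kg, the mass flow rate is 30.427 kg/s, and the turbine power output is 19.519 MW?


h_in = h_out + P * 1000 / mdot
h_in = 2105.6 + 19.519 * 1000 / 30.427
h_in = 2747.1 kJ/kg


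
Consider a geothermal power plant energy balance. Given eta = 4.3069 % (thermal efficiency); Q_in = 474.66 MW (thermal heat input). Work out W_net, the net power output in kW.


W_net = eta / 100 * Q_in
W_net = 4.3069 / 100 * 474.66
W_net = 20.44313 MW
Convert: 20.44313 MW * 1000.0 = 20443 kW
W_net = 20443 kW


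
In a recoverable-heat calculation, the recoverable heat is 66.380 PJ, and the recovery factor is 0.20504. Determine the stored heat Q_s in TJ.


Q_s = Q_rec / RF
Q_s = 66.380 / 0.20504
Q_s = 323.7417 PJ
Convert: 323.7417 PJ * 1000.0 = 3.2374e+05 TJ
Q_s = 3.2374e+05 TJ


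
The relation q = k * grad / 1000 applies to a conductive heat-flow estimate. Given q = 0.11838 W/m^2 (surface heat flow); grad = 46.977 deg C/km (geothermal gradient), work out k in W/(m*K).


k = q * 1000 / grad
k = 0.11838 * 1000 / 46.977
k = 2.5200 W/(m*K)


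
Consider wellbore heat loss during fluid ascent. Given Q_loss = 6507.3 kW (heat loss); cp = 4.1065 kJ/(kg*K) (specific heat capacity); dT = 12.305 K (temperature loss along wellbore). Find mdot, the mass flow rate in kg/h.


mdot = Q_loss / (cp * dT)
mdot = 6507.3 / (4.1065 * 12.305)
mdot = 128.7797 kg/s
Convert: 128.7797 kg/s * 3600.0 = 4.6361e+05 kg/h
mdot = 4.6361e+05 kg/h


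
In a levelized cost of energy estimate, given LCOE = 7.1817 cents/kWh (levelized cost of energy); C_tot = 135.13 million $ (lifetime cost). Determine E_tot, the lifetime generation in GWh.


E_tot = C_tot / LCOE * 100
E_tot = 135.13 / 7.1817 * 100
E_tot = 1881.6 GWh


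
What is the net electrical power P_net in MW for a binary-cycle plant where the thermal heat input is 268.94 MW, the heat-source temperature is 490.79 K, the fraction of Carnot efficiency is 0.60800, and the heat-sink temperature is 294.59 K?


Step 1: eta = (1 - Tc/Th)*f = (1 - 294.59/490.79)*0.608 = 0.2430563
Step 2: P_net = eta * Q_in = 0.2430563 * 268.94 = 65.368 MW
P_net = 65.368 MW


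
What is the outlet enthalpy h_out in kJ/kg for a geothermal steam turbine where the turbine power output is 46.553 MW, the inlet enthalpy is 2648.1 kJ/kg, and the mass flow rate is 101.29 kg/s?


h_out = h_in - P * 1000 / mdot
h_out = 2648.1 - 46.553 * 1000 / 101.29
h_out = 2188.5 kJ/kg


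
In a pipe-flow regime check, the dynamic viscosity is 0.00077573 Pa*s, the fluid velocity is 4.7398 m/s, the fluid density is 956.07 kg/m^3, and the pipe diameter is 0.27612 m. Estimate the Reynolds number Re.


Re = rho * vel * D / mu
Re = 956.07 * 4.7398 * 0.27612 / 0.00077573
Re = 1.6130e+06


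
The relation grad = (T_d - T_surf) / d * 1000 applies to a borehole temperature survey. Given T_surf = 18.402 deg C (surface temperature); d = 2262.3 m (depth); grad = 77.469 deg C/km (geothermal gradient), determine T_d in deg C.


T_d = T_surf + grad * d / 1000
T_d = 18.402 + 77.469 * 2262.3 / 1000
T_d = 193.66 deg C


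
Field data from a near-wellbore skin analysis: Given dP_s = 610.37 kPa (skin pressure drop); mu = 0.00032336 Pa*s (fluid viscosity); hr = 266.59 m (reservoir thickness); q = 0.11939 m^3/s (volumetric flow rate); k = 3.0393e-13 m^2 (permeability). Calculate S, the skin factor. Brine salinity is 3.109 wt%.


S = dP_s * 1000 * 2*pi*k*hr / (q*mu)
S = 610.37 * 1000 * 2*pi*3.0393e-13*266.59 / (0.11939*0.00032336)
S = 8.0489


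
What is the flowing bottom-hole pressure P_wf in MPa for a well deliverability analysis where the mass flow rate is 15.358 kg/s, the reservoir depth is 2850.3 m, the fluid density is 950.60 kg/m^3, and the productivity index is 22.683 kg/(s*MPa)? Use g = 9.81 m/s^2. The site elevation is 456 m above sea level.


Step 1: P_i = rho*g*h/1e6 = 950.6*9.81*2850.3/1e6 = 26.58015 MPa
Step 2: P_wf = P_i - mdot/PI = 26.58015 - 15.358/22.683 = 25.903 MPa
P_wf = 25.903 MPa


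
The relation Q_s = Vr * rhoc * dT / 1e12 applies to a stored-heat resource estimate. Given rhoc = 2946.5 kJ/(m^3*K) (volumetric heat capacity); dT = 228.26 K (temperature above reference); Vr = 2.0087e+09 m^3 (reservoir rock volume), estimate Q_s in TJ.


Q_s = Vr * rhoc * dT / 1e12
Q_s = 2.0087e+09 * 2946.5 * 228.26 / 1e12
Q_s = 1350.988 PJ
Convert: 1350.988 PJ * 1000.0 = 1.3510e+06 TJ
Q_s = 1.3510e+06 TJ


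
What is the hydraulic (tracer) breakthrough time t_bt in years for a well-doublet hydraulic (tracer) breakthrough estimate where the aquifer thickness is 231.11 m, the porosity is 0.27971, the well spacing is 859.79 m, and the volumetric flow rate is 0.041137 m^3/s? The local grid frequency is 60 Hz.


t_bt = pi * hr * phi * L^2 / (3 * Qv) / (365.25*86400)
t_bt = pi * 231.11 * 0.27971 * 859.79^2 / (3 * 0.041137) / (365.25*86400)
t_bt = 38.548 years


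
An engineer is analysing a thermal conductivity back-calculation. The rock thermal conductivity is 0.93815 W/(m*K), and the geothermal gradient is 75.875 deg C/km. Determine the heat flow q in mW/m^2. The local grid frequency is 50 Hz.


q = k * grad / 1000
q = 0.93815 * 75.875 / 1000
q = 0.07118213 W/m^2
Convert: 0.07118213 W/m^2 * 1000.0 = 71.182 mW/m^2
q = 71.182 mW/m^2


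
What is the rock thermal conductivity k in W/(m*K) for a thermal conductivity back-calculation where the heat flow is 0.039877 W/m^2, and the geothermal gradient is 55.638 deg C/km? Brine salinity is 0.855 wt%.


k = q / (grad / 1000)
k = 0.039877 / (55.638 / 1000)
k = 0.71672 W/(m*K)


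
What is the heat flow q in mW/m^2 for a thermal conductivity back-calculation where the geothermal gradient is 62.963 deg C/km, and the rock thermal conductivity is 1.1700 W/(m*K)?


q = k * grad / 1000
q = 1.1700 * 62.963 / 1000
q = 0.07366671 W/m^2
Convert: 0.07366671 W/m^2 * 1000.0 = 73.667 mW/m^2
q = 73.667 mW/m^2


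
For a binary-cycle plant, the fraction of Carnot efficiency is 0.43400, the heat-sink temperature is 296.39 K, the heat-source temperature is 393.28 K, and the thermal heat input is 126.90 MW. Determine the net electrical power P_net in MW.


Step 1: eta = (1 - Tc/Th)*f = (1 - 296.39/393.28)*0.434 = 0.1069219
Step 2: P_net = eta * Q_in = 0.1069219 * 126.9 = 13.568 MW
P_net = 13.568 MW


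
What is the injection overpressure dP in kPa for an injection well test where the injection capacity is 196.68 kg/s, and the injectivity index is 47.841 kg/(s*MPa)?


dP = mdot * 1000 / II
dP = 196.68 * 1000 / 47.841
dP = 4111.1 kPa


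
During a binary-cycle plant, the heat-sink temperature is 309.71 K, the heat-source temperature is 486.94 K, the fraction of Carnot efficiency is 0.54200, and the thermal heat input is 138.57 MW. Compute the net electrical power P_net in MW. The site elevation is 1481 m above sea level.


Step 1: eta = (1 - Tc/Th)*f = (1 - 309.71/486.94)*0.542 = 0.1972700
Step 2: P_net = eta * Q_in = 0.1972700 * 138.57 = 27.336 MW
P_net = 27.336 MW


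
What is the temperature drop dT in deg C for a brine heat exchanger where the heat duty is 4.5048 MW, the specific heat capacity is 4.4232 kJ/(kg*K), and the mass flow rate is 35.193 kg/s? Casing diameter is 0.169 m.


dT = Q * 1000 / (mdot * cp)
dT = 4.5048 * 1000 / (35.193 * 4.4232)
dT = 28.93894 K
Convert (temperature difference, 1 K = 1 deg C): 28.93894 K = 28.93894 deg C
dT = 28.939 deg C


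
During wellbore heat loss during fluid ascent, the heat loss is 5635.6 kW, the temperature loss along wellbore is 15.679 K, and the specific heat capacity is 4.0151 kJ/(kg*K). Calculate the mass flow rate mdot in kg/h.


mdot = Q_loss / (cp * dT)
mdot = 5635.6 / (4.0151 * 15.679)
mdot = 89.52110 kg/s
Convert: 89.52110 kg/s * 3600.0 = 3.2228e+05 kg/h
mdot = 3.2228e+05 kg/h


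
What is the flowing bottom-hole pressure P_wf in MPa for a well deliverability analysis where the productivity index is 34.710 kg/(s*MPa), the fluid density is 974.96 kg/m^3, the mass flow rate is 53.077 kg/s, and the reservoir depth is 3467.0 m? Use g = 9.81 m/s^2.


Step 1: P_i = rho*g*h/1e6 = 974.96*9.81*3467.0/1e6 = 33.15963 MPa
Step 2: P_wf = P_i - mdot/PI = 33.15963 - 53.077/34.71 = 31.630 MPa
P_wf = 31.630 MPa


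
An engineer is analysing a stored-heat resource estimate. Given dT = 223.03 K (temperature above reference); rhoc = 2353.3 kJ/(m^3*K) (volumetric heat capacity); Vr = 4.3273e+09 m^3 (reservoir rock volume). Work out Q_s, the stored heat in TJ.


Q_s = Vr * rhoc * dT / 1e12
Q_s = 4.3273e+09 * 2353.3 * 223.03 / 1e12
Q_s = 2271.212 PJ
Convert: 2271.212 PJ * 1000.0 = 2.2712e+06 TJ
Q_s = 2.2712e+06 TJ


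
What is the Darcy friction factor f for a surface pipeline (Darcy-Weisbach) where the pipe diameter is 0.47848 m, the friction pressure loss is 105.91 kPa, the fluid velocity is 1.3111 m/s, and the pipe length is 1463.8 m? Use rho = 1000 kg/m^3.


f = dP*1000 / ((L/D)*(rho*vel^2/2))
f = 105.91*1000 / ((1463.8/0.47848)*(1000*1.3111^2/2))
f = 0.040279


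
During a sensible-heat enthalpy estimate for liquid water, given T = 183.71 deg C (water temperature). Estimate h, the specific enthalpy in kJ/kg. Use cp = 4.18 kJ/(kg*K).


h = cp * T
h = 4.18 * 183.71
h = 767.91 kJ/kg


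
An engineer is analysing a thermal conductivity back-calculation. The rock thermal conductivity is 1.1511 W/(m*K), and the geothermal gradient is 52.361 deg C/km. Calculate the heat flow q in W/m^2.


q = k * grad / 1000
q = 1.1511 * 52.361 / 1000
q = 0.060273 W/m^2


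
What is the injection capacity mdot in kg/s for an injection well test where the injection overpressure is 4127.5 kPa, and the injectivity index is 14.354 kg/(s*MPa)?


mdot = II * dP / 1000
mdot = 14.354 * 4127.5 / 1000
mdot = 59.246 kg/s


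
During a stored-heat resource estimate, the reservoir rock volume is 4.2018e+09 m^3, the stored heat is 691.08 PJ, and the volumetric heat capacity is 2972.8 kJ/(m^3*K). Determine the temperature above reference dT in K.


dT = Q_s * 1e12 / (Vr * rhoc)
dT = 691.08 * 1e12 / (4.2018e+09 * 2972.8)
dT = 55.326 K


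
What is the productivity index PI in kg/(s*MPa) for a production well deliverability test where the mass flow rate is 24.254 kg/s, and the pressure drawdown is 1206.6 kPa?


PI = mdot * 1000 / dP
PI = 24.254 * 1000 / 1206.6
PI = 20.101 kg/(s*MPa)


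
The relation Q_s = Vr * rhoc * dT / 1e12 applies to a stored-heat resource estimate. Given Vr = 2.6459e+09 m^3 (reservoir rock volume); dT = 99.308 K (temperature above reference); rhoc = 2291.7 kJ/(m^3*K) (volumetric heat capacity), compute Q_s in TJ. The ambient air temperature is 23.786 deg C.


Q_s = Vr * rhoc * dT / 1e12
Q_s = 2.6459e+09 * 2291.7 * 99.308 / 1e12
Q_s = 602.1649 PJ
Convert: 602.1649 PJ * 1000.0 = 6.0216e+05 TJ
Q_s = 6.0216e+05 TJ


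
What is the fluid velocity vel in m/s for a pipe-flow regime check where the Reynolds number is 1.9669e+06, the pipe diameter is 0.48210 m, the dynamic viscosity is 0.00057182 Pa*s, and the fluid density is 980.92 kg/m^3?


vel = Re * mu / (rho * D)
vel = 1.9669e+06 * 0.00057182 / (980.92 * 0.48210)
vel = 2.3783 m/s


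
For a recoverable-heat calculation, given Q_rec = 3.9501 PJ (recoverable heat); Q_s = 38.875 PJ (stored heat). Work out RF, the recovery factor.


RF = Q_rec / Q_s
RF = 3.9501 / 38.875
RF = 0.10161


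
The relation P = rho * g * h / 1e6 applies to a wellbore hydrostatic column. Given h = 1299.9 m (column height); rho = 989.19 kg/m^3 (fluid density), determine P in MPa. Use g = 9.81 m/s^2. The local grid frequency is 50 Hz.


P = rho * g * h / 1e6
P = 989.19 * 9.81 * 1299.9 / 1e6
P = 12.614 MPa


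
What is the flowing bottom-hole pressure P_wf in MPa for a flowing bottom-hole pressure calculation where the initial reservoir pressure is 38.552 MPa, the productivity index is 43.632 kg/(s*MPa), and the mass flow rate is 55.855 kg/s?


P_wf = P_i - mdot / PI
P_wf = 38.552 - 55.855 / 43.632
P_wf = 37.272 MPa


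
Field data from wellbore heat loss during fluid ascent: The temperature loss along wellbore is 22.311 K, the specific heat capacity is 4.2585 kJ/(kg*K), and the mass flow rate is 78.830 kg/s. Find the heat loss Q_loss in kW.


Q_loss = mdot * cp * dT
Q_loss = 78.830 * 4.2585 * 22.311
Q_loss = 7489.7 kW


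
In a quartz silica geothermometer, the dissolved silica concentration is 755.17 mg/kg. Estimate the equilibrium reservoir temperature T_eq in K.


T_eq = 1309 / (5.19 - log10(SiO2)) - 273.15
T_eq = 1309 / (5.19 - log10(755.17)) - 273.15
T_eq = 293.0374 deg C
Convert to K: 293.0374 + 273.15 = 566.19 K
T_eq = 566.19 K


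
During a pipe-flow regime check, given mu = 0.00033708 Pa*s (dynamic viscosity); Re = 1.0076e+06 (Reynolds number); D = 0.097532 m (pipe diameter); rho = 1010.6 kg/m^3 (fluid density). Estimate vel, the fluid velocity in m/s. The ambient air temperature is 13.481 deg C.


vel = Re * mu / (rho * D)
vel = 1.0076e+06 * 0.00033708 / (1010.6 * 0.097532)
vel = 3.4458 m/s


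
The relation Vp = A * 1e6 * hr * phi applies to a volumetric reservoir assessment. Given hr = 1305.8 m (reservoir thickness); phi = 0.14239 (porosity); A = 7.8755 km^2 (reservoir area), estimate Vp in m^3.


Vp = A * 1e6 * hr * phi
Vp = 7.8755 * 1e6 * 1305.8 * 0.14239
Vp = 1.4643e+09 m^3


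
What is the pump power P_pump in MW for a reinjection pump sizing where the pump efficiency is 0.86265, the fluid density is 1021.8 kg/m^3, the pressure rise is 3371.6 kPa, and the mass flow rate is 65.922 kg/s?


P_pump = mdot * dP / (rho * eta)
P_pump = 65.922 * 3371.6 / (1021.8 * 0.86265)
P_pump = 252.1540 kW
Convert: 252.1540 kW * 0.001 = 0.25215 MW
P_pump = 0.25215 MW


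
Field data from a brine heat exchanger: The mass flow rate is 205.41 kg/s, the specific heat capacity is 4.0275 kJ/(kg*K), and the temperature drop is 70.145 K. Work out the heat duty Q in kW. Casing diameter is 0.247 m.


Q = mdot * cp * dT / 1000
Q = 205.41 * 4.0275 * 70.145 / 1000
Q = 58.03017 MW
Convert: 58.03017 MW * 1000.0 = 58030 kW
Q = 58030 kW


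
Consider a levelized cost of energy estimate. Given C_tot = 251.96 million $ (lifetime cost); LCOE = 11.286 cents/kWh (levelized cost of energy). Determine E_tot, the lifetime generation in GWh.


E_tot = C_tot / LCOE * 100
E_tot = 251.96 / 11.286 * 100
E_tot = 2232.5 GWh


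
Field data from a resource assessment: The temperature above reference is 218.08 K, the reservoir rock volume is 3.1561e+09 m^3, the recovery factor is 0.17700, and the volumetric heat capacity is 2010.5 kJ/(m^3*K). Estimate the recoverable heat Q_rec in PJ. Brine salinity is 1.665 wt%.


Step 1: Q_s = Vr*rhoc*dT/1e12 = 3.1561e+09*2010.5*218.08/1e12 = 1383.792 PJ
Step 2: Q_rec = Q_s * RF = 1383.792 * 0.177 = 244.93 PJ
Q_rec = 244.93 PJ


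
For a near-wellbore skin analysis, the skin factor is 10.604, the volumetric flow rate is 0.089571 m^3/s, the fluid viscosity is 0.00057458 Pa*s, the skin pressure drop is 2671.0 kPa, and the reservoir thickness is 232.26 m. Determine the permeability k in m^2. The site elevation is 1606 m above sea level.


k = S*q*mu / (2*pi*dP_s*1000*hr)
k = 10.604*0.089571*0.00057458 / (2*pi*2671.0*1000*232.26)
k = 1.4001e-13 m^2


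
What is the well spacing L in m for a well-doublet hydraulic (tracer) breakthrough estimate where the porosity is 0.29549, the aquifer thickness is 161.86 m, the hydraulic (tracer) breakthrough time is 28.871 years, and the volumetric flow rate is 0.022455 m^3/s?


L = sqrt(t_bt*365.25*86400*3*Qv / (pi*hr*phi))
L = sqrt(28.871*365.25*86400*3*0.022455 / (pi*161.86*0.29549))
L = 639.12 m


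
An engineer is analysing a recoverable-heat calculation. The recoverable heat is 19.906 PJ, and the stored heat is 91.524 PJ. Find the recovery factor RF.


RF = Q_rec / Q_s
RF = 19.906 / 91.524
RF = 0.21749


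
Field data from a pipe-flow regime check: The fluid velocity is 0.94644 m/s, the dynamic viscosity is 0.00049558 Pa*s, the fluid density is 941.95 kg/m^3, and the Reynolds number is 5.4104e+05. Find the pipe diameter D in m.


D = Re * mu / (rho * vel)
D = 5.4104e+05 * 0.00049558 / (941.95 * 0.94644)
D = 0.30076 m


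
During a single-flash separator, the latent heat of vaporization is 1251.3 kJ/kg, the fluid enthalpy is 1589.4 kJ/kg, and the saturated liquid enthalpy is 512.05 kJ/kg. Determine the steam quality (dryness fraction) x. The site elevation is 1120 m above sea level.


x = (h - hf) / hfg
x = (1589.4 - 512.05) / 1251.3
x = 0.86098


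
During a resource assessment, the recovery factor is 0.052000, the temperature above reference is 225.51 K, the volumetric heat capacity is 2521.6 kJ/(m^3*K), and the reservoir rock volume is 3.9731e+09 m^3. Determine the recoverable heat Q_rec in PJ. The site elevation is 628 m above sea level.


Step 1: Q_s = Vr*rhoc*dT/1e12 = 3.9731e+09*2521.6*225.51/1e12 = 2259.287 PJ
Step 2: Q_rec = Q_s * RF = 2259.287 * 0.052 = 117.48 PJ
Q_rec = 117.48 PJ


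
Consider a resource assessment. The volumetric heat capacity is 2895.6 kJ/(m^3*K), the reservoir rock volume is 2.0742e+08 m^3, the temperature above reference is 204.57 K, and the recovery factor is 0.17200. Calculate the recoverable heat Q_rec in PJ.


Step 1: Q_s = Vr*rhoc*dT/1e12 = 2.0742e+08*2895.6*204.57/1e12 = 122.8658 PJ
Step 2: Q_rec = Q_s * RF = 122.8658 * 0.172 = 21.133 PJ
Q_rec = 21.133 PJ


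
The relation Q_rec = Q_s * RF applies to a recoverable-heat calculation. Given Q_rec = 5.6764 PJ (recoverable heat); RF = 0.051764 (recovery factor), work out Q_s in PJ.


Q_s = Q_rec / RF
Q_s = 5.6764 / 0.051764
Q_s = 109.66 PJ


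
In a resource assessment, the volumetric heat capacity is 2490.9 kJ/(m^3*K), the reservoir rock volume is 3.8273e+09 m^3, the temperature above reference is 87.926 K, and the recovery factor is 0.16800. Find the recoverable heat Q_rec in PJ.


Step 1: Q_s = Vr*rhoc*dT/1e12 = 3.8273e+09*2490.9*87.926/1e12 = 838.2356 PJ
Step 2: Q_rec = Q_s * RF = 838.2356 * 0.168 = 140.82 PJ
Q_rec = 140.82 PJ


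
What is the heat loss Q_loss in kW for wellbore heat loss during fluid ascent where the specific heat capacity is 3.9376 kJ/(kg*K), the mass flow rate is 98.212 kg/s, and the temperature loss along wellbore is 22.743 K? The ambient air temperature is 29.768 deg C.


Q_loss = mdot * cp * dT
Q_loss = 98.212 * 3.9376 * 22.743
Q_loss = 8795.2 kW


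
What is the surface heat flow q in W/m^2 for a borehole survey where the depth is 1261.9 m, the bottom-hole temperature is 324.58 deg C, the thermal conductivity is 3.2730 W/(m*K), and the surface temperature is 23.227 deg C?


Step 1: grad = (T_d - T_surf)/d * 1000 = (324.58 - 23.227)/1261.9 * 1000 = 238.8089 deg C/km
Step 2: q = k * grad / 1000 = 3.273 * 238.8089 / 1000 = 0.78162 W/m^2
q = 0.78162 W/m^2


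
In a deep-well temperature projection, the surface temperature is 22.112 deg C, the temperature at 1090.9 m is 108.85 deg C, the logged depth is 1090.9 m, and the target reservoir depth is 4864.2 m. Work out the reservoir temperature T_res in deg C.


Step 1: grad = (T_d1 - T_surf)/d1 * 1000 = (108.85 - 22.112)/1090.9 * 1000 = 79.51050 deg C/km
Step 2: T_res = T_surf + grad*d2/1000 = 22.112 + 79.51050*4864.2/1000 = 408.87 deg C
T_res = 408.87 deg C


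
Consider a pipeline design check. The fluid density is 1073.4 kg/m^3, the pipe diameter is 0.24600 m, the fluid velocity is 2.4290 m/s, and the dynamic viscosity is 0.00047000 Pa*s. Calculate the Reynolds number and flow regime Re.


Step 1: Re = rho*vel*D/mu = 1073.4*2.429*0.246/0.00047 = 1.3647e+06
Step 2: Re = 1.3647e+06 > 4000, so flow is turbulent.
Re = 1.3647e+06 (turbulent)


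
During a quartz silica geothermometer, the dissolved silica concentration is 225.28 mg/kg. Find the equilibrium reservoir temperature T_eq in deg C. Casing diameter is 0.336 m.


T_eq = 1309 / (5.19 - log10(SiO2)) - 273.15
T_eq = 1309 / (5.19 - log10(225.28)) - 273.15
T_eq = 188.21 deg C


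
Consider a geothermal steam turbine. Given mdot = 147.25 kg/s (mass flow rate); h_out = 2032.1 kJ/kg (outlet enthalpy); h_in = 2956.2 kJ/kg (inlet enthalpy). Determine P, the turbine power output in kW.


P = mdot * (h_in - h_out) / 1000
P = 147.25 * (2956.2 - 2032.1) / 1000
P = 136.0737 MW
Convert: 136.0737 MW * 1000.0 = 1.3607e+05 kW
P = 1.3607e+05 kW


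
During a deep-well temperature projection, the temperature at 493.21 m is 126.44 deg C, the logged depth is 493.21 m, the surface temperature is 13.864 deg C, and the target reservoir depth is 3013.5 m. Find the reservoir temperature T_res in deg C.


Step 1: grad = (T_d1 - T_surf)/d1 * 1000 = (126.44 - 13.864)/493.21 * 1000 = 228.2517 deg C/km
Step 2: T_res = T_surf + grad*d2/1000 = 13.864 + 228.2517*3013.5/1000 = 701.70 deg C
T_res = 701.70 deg C


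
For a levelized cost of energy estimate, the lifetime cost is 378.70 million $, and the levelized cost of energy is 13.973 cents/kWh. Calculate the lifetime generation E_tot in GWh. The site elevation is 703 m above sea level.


E_tot = C_tot / LCOE * 100
E_tot = 378.70 / 13.973 * 100
E_tot = 2710.2 GWh


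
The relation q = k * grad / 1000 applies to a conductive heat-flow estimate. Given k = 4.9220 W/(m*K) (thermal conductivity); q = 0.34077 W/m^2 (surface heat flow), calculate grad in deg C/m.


grad = q * 1000 / k
grad = 0.34077 * 1000 / 4.9220
grad = 69.23405 deg C/km
Convert: 69.23405 deg C/km * 0.001 = 0.069234 deg C/m
grad = 0.069234 deg C/m


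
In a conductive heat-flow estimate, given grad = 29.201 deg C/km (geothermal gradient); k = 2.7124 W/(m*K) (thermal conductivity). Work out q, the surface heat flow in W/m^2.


q = k * grad / 1000
q = 2.7124 * 29.201 / 1000
q = 0.079205 W/m^2


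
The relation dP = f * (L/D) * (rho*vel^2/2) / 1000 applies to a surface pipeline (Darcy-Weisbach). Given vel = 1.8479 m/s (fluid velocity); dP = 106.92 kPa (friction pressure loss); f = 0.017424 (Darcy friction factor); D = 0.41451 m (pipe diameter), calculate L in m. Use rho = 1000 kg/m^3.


L = dP*1000*D / (f*rho*vel^2/2)
L = 106.92*1000*0.41451 / (0.017424*1000*1.8479^2/2)
L = 1489.8 m


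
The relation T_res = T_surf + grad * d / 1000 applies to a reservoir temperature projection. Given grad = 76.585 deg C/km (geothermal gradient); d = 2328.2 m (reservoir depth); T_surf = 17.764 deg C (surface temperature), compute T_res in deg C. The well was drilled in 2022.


T_res = T_surf + grad * d / 1000
T_res = 17.764 + 76.585 * 2328.2 / 1000
T_res = 196.07 deg C


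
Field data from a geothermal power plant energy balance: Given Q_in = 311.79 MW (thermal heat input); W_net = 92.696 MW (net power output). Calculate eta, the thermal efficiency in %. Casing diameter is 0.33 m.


eta = W_net / Q_in * 100
eta = 92.696 / 311.79 * 100
eta = 29.730 %


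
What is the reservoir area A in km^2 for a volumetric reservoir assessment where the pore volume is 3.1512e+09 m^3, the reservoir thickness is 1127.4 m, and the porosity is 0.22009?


A = Vp / (1e6 * hr * phi)
A = 3.1512e+09 / (1e6 * 1127.4 * 0.22009)
A = 12.700 km^2


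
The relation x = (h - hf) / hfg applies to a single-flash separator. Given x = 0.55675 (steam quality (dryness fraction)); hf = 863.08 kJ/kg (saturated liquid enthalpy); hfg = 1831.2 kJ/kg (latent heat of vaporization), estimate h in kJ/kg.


h = hf + x * hfg
h = 863.08 + 0.55675 * 1831.2
h = 1882.6 kJ/kg


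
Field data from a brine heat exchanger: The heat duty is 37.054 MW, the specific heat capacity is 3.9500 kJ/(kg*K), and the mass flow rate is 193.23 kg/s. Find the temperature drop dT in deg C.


dT = Q * 1000 / (mdot * cp)
dT = 37.054 * 1000 / (193.23 * 3.9500)
dT = 48.54712 K
Convert (temperature difference, 1 K = 1 deg C): 48.54712 K = 48.54712 deg C
dT = 48.547 deg C


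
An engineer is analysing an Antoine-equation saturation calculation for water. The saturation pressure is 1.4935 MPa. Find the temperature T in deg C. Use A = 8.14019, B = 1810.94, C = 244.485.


T = B / (A - log10(P_sat * 760 / 0.101325)) - C
T = 1810.94 / (8.14019 - log10(1.4935 * 760 / 0.101325)) - 244.485
T = 198.19 deg C


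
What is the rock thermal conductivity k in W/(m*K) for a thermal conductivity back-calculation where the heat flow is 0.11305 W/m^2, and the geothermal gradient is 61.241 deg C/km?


k = q / (grad / 1000)
k = 0.11305 / (61.241 / 1000)
k = 1.8460 W/(m*K)


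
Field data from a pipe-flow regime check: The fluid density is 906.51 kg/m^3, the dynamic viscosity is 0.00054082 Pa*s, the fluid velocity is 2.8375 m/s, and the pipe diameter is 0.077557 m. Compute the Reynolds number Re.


Re = rho * vel * D / mu
Re = 906.51 * 2.8375 * 0.077557 / 0.00054082
Re = 3.6887e+05


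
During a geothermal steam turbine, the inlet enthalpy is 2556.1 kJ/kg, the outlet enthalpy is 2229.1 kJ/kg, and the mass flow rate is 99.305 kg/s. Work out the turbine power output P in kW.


P = mdot * (h_in - h_out) / 1000
P = 99.305 * (2556.1 - 2229.1) / 1000
P = 32.47274 MW
Convert: 32.47274 MW * 1000.0 = 32473 kW
P = 32473 kW


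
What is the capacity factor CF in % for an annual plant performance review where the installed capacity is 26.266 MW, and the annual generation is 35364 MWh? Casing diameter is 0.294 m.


CF = E_a / (cap * 8760) * 100
CF = 35364 / (26.266 * 8760) * 100
CF = 15.370 %


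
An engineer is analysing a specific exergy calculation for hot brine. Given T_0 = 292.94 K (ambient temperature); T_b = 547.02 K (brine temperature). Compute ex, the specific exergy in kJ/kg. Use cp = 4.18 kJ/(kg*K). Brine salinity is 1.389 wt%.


ex = cp * ((T_b - T_0) - T_0 * ln(T_b/T_0))
ex = 4.18 * ((547.02 - 292.94) - 292.94 * ln(547.02/292.94))
ex = 297.34 kJ/kg


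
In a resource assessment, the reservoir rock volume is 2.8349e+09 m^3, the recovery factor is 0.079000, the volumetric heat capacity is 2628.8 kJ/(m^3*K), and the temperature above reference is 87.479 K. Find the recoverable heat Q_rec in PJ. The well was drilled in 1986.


Step 1: Q_s = Vr*rhoc*dT/1e12 = 2.8349e+09*2628.8*87.479/1e12 = 651.9272 PJ
Step 2: Q_rec = Q_s * RF = 651.9272 * 0.079 = 51.502 PJ
Q_rec = 51.502 PJ


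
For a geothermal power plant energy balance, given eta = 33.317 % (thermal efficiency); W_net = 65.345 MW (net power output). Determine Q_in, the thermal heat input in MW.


Q_in = W_net / (eta / 100)
Q_in = 65.345 / (33.317 / 100)
Q_in = 196.13 MW


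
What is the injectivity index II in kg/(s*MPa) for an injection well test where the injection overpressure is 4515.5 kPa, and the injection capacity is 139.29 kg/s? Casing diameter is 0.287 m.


II = mdot * 1000 / dP
II = 139.29 * 1000 / 4515.5
II = 30.847 kg/(s*MPa)


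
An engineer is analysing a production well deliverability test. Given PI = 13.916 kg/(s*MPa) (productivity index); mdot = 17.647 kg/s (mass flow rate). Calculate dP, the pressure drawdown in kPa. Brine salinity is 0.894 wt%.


dP = mdot * 1000 / PI
dP = 17.647 * 1000 / 13.916
dP = 1268.1 kPa


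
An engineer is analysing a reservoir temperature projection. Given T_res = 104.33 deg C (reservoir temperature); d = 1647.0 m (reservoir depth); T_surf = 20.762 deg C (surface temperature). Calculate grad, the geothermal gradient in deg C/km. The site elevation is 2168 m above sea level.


grad = (T_res - T_surf) / d * 1000
grad = (104.33 - 20.762) / 1647.0 * 1000
grad = 50.740 deg C/km


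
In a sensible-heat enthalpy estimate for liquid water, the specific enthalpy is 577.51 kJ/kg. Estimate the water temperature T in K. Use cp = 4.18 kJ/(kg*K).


T = h / cp
T = 577.51 / 4.18
T = 138.1603 deg C
Convert to K: 138.1603 + 273.15 = 411.31 K
T = 411.31 K


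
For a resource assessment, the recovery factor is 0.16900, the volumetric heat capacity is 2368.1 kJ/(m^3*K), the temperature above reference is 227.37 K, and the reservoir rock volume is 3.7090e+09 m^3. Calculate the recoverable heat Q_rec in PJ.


Step 1: Q_s = Vr*rhoc*dT/1e12 = 3.7090e+09*2368.1*227.37/1e12 = 1997.055 PJ
Step 2: Q_rec = Q_s * RF = 1997.055 * 0.169 = 337.50 PJ
Q_rec = 337.50 PJ


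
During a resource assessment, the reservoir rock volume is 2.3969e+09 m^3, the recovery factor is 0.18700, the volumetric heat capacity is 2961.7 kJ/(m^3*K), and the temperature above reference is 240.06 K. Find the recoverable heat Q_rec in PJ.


Step 1: Q_s = Vr*rhoc*dT/1e12 = 2.3969e+09*2961.7*240.06/1e12 = 1704.162 PJ
Step 2: Q_rec = Q_s * RF = 1704.162 * 0.187 = 318.68 PJ
Q_rec = 318.68 PJ


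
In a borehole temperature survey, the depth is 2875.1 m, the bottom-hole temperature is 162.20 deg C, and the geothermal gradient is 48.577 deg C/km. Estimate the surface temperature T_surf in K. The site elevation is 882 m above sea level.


T_surf = T_d - grad * d / 1000
T_surf = 162.20 - 48.577 * 2875.1 / 1000
T_surf = 22.53627 deg C
Convert to K: 22.53627 + 273.15 = 295.69 K
T_surf = 295.69 K


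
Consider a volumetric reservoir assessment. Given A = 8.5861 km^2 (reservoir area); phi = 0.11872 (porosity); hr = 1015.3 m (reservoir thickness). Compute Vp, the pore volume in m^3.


Vp = A * 1e6 * hr * phi
Vp = 8.5861 * 1e6 * 1015.3 * 0.11872
Vp = 1.0349e+09 m^3


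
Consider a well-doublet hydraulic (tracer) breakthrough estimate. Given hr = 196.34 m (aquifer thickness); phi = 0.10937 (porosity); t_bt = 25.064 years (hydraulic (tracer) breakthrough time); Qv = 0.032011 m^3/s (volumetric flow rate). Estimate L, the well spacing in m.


L = sqrt(t_bt*365.25*86400*3*Qv / (pi*hr*phi))
L = sqrt(25.064*365.25*86400*3*0.032011 / (pi*196.34*0.10937))
L = 1061.1 m


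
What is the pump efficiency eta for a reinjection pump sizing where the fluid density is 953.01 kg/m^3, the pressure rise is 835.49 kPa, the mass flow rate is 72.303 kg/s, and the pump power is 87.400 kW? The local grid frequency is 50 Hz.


eta = mdot * dP / (rho * P_pump)
eta = 72.303 * 835.49 / (953.01 * 87.400)
eta = 0.72525


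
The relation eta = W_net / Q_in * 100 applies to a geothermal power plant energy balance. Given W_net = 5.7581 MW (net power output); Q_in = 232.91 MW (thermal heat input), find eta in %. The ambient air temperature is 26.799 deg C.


eta = W_net / Q_in * 100
eta = 5.7581 / 232.91 * 100
eta = 2.4722 %


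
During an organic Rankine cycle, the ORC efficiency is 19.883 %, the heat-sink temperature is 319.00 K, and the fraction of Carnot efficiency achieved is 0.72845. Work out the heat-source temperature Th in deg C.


Th = Tc / (1 - (eta_orc/100)/f)
Th = 319.00 / (1 - (19.883/100)/0.72845)
Th = 438.7590 K
Convert to deg C: 438.7590 - 273.15 = 165.61 deg C
Th = 165.61 deg C


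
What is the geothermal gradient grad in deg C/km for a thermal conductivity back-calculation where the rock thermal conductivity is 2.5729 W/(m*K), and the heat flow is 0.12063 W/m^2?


grad = q / k * 1000
grad = 0.12063 / 2.5729 * 1000
grad = 46.885 deg C/km


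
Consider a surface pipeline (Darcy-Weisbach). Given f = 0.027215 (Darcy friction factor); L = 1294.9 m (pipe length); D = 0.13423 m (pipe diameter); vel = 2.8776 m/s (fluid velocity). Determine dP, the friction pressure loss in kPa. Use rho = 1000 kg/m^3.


dP = f * (L/D) * (rho*vel^2/2) / 1000
dP = 0.027215 * (1294.9/0.13423) * (1000*2.8776^2/2) / 1000
dP = 1087.0 kPa


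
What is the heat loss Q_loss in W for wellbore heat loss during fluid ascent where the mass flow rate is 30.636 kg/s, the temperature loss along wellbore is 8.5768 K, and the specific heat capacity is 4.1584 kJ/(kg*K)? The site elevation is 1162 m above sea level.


Q_loss = mdot * cp * dT
Q_loss = 30.636 * 4.1584 * 8.5768
Q_loss = 1092.656 kW
Convert: 1092.656 kW * 1000.0 = 1.0927e+06 W
Q_loss = 1.0927e+06 W


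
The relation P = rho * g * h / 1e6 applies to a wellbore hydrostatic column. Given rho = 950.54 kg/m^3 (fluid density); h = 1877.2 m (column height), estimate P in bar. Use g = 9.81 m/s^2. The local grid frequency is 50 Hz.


P = rho * g * h / 1e6
P = 950.54 * 9.81 * 1877.2 / 1e6
P = 17.50451 MPa
Convert: 17.50451 MPa * 10.0 = 175.05 bar
P = 175.05 bar


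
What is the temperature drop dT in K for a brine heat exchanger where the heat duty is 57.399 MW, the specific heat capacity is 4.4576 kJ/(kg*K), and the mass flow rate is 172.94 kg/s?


dT = Q * 1000 / (mdot * cp)
dT = 57.399 * 1000 / (172.94 * 4.4576)
dT = 74.457 K


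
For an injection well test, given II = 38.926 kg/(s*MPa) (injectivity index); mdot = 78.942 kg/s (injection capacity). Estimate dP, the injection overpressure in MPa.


dP = mdot * 1000 / II
dP = 78.942 * 1000 / 38.926
dP = 2028.002 kPa
Convert: 2028.002 kPa * 0.001 = 2.0280 MPa
dP = 2.0280 MPa


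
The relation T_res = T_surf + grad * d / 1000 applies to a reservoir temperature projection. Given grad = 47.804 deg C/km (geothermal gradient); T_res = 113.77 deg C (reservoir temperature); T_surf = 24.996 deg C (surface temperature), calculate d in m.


d = (T_res - T_surf) / grad * 1000
d = (113.77 - 24.996) / 47.804 * 1000
d = 1857.0 m


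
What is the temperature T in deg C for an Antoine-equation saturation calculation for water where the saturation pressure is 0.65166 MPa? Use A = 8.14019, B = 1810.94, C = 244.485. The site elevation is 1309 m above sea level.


T = B / (A - log10(P_sat * 760 / 0.101325)) - C
T = 1810.94 / (8.14019 - log10(0.65166 * 760 / 0.101325)) - 244.485
T = 162.37 deg C


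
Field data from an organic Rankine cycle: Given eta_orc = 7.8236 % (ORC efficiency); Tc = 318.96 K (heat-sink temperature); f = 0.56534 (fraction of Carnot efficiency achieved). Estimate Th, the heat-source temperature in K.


Th = Tc / (1 - (eta_orc/100)/f)
Th = 318.96 / (1 - (7.8236/100)/0.56534)
Th = 370.19 K


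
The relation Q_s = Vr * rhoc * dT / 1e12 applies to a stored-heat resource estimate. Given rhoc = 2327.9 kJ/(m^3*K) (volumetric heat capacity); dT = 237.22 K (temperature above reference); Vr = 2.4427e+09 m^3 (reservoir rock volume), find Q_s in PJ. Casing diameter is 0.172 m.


Q_s = Vr * rhoc * dT / 1e12
Q_s = 2.4427e+09 * 2327.9 * 237.22 / 1e12
Q_s = 1348.9 PJ


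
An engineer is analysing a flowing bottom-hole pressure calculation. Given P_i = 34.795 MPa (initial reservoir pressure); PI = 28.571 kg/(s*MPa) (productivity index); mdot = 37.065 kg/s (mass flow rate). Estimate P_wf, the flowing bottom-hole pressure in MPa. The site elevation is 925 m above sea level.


P_wf = P_i - mdot / PI
P_wf = 34.795 - 37.065 / 28.571
P_wf = 33.498 MPa


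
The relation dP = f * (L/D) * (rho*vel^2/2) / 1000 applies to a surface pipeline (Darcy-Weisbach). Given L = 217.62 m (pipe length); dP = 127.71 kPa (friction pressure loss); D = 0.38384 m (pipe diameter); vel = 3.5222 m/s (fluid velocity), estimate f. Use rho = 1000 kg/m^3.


f = dP*1000 / ((L/D)*(rho*vel^2/2))
f = 127.71*1000 / ((217.62/0.38384)*(1000*3.5222^2/2))
f = 0.036314


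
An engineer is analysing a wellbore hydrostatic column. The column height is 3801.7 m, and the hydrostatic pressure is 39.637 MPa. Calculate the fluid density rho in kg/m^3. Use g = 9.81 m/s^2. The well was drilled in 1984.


rho = P * 1e6 / (g * h)
rho = 39.637 * 1e6 / (9.81 * 3801.7)
rho = 1062.8 kg/m^3


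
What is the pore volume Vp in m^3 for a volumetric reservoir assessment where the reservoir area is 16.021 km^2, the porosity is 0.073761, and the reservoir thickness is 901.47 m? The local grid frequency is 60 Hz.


Vp = A * 1e6 * hr * phi
Vp = 16.021 * 1e6 * 901.47 * 0.073761
Vp = 1.0653e+09 m^3


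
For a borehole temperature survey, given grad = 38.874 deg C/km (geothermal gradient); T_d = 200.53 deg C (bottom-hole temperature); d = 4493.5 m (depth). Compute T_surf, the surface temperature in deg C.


T_surf = T_d - grad * d / 1000
T_surf = 200.53 - 38.874 * 4493.5 / 1000
T_surf = 25.850 deg C


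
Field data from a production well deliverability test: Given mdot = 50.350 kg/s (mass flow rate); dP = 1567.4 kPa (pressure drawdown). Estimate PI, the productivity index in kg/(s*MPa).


PI = mdot * 1000 / dP
PI = 50.350 * 1000 / 1567.4
PI = 32.123 kg/(s*MPa)


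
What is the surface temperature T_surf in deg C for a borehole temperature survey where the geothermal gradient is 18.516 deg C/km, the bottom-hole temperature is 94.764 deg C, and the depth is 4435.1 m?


T_surf = T_d - grad * d / 1000
T_surf = 94.764 - 18.516 * 4435.1 / 1000
T_surf = 12.644 deg C


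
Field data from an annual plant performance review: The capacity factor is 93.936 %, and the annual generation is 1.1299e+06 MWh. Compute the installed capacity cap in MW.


cap = E_a / (CF/100 * 8760)
cap = 1.1299e+06 / (93.936/100 * 8760)
cap = 137.31 MW


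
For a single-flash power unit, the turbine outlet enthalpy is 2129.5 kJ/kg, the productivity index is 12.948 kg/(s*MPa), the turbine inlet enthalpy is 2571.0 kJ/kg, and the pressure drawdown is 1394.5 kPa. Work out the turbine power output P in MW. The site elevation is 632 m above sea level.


Step 1: mdot = PI * dP / 1000 = 12.948 * 1394.5 / 1000 = 18.05599 kg/s
Step 2: P = mdot*(h_in - h_out)/1000 = 18.05599*(2571.0 - 2129.5)/1000 = 7.9717 MW
P = 7.9717 MW


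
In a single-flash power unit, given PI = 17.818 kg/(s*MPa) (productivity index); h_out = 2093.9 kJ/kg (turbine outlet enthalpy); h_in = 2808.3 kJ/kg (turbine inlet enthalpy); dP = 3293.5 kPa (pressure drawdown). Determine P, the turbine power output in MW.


Step 1: mdot = PI * dP / 1000 = 17.818 * 3293.5 / 1000 = 58.68358 kg/s
Step 2: P = mdot*(h_in - h_out)/1000 = 58.68358*(2808.3 - 2093.9)/1000 = 41.924 MW
P = 41.924 MW


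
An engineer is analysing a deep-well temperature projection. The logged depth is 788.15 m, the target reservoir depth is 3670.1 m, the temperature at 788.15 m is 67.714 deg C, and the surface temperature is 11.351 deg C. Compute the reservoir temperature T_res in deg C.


Step 1: grad = (T_d1 - T_surf)/d1 * 1000 = (67.714 - 11.351)/788.15 * 1000 = 71.51304 deg C/km
Step 2: T_res = T_surf + grad*d2/1000 = 11.351 + 71.51304*3670.1/1000 = 273.81 deg C
T_res = 273.81 deg C


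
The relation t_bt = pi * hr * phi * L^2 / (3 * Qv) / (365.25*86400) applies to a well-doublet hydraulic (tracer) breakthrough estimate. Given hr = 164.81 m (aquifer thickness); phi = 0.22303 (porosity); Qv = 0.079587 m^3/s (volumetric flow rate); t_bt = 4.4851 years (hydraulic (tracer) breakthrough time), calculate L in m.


L = sqrt(t_bt*365.25*86400*3*Qv / (pi*hr*phi))
L = sqrt(4.4851*365.25*86400*3*0.079587 / (pi*164.81*0.22303))
L = 540.97 m


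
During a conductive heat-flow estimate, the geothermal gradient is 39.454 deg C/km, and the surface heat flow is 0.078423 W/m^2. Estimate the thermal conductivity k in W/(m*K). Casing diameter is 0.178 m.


k = q * 1000 / grad
k = 0.078423 * 1000 / 39.454
k = 1.9877 W/(m*K)


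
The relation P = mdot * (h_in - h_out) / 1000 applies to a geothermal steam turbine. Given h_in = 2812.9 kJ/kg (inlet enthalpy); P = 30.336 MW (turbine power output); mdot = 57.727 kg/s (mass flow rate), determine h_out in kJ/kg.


h_out = h_in - P * 1000 / mdot
h_out = 2812.9 - 30.336 * 1000 / 57.727
h_out = 2287.4 kJ/kg


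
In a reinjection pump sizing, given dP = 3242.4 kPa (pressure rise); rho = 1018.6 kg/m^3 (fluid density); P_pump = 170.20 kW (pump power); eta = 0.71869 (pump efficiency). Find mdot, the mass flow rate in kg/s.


mdot = P_pump * rho * eta / dP
mdot = 170.20 * 1018.6 * 0.71869 / 3242.4
mdot = 38.427 kg/s


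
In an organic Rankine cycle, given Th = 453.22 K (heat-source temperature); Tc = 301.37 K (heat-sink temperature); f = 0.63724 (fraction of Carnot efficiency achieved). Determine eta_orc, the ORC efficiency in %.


eta_orc = (1 - Tc/Th) * f * 100
eta_orc = (1 - 301.37/453.22) * 0.63724 * 100
eta_orc = 21.351 %
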